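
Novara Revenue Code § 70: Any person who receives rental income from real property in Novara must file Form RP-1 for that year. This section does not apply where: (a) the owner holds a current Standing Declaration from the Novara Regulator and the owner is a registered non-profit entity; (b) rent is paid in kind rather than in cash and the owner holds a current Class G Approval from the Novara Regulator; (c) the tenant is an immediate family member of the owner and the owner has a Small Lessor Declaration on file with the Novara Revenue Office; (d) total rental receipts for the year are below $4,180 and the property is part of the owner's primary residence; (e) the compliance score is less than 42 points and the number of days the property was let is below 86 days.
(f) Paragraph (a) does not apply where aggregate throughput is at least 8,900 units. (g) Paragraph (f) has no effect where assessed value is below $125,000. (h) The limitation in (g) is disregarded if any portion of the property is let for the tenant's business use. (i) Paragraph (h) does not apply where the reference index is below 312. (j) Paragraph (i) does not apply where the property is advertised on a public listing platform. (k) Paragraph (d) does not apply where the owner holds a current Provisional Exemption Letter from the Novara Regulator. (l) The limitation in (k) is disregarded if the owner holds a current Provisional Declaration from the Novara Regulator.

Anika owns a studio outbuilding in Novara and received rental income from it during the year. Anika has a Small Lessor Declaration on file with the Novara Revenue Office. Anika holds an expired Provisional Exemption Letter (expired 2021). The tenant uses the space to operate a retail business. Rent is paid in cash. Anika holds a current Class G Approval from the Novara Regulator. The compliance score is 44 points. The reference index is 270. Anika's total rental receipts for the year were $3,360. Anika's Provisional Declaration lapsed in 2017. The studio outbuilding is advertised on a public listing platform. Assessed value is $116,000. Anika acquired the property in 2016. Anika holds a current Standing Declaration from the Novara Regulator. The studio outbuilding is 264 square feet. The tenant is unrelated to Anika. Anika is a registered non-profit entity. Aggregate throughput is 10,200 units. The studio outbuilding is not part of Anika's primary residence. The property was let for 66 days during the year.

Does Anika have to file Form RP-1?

All of (a)'s requirements are met (a current Standing Declaration is held; Anika is a registered non-profit). But: (f) is engaged — aggregate throughput is 10,200 units, meeting the 8,900 units threshold. (g) is triggered (assessed value is $116,000, below the $125,000 limit), but is set aside by (h): (h) applies — the space is let for business use. (i) is engaged (the reference index is 270, below the 312 limit), but is overridden by (j): (j) operates against (i): the property is publicly advertised. So (a) is unavailable.
Exception (b) does not apply: rent is paid in cash.
Exception (c) fails — the tenant is unrelated to the owner.
Exception (d) fails — the studio outbuilding is not part of the primary residence.
Exception (e) does not apply: the compliance score is 44 points, not less than 42 points.
None of the exceptions is available; § 70 applies in full.

Yes — Anika must file Form RP-1.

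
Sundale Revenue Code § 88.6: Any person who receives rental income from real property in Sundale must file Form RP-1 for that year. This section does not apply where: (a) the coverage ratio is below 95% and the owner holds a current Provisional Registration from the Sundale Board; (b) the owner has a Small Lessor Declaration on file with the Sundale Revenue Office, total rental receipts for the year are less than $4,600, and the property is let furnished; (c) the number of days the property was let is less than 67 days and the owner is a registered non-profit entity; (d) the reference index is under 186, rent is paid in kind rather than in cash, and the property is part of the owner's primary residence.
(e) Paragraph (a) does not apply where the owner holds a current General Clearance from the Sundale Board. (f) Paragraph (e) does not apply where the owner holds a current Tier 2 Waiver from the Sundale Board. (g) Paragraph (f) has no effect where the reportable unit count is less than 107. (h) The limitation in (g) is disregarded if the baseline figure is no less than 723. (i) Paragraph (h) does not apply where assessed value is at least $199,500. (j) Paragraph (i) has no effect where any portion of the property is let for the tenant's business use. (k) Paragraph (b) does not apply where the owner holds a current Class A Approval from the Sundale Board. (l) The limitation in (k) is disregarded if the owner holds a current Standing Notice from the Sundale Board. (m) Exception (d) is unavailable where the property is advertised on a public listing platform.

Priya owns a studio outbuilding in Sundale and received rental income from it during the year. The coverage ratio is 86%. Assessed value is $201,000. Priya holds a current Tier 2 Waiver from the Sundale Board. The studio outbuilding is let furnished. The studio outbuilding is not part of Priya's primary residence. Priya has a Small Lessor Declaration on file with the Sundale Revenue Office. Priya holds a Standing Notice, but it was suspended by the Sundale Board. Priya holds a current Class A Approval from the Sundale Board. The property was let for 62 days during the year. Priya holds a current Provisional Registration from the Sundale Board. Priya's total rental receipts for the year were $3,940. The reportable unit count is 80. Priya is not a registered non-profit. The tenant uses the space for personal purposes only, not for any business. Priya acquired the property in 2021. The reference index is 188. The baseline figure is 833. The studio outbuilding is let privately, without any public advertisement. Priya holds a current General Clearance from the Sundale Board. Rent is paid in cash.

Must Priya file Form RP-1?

Exception (a) is satisfied on its face — the coverage ratio is 86%, below the 95% limit; a current Provisional Registration is held. However, paragraphs (e)–(j) must be considered: (e) operates against (a): a current General Clearance is held. (f) would limit (e) — a current Tier 2 Waiver is held — but (g) sets (f) aside: (g) operates against (f): the reportable unit count is 80, less than the 107 limit. (h) is triggered (the baseline figure is 833, meeting the 723 threshold), but is itself disapplied by (i): (i) operates against (h): assessed value is $201,000, meeting the $199,500 threshold. (j) is not triggered (the space is used for personal purposes only), so (i) stands. So (a) is unavailable.
All of (b)'s requirements are met (a Small Lessor Declaration is on file; total rental receipts for the year are $3,940, less than the $4,600 limit; the property is let furnished). But: (k) applies — a current Class A Approval is held. (l), which would lift (k), is not triggered — no current Standing Notice is held. (b) is therefore removed.
Exception (c) does not apply: Priya is not a registered non-profit.
Exception (d) requires that the reference index is under 186; but the reference index is 188, not under 186, so (d) is unavailable.
Every exception is unavailable, so the rule governs.

Yes — Priya must file Form RP-1.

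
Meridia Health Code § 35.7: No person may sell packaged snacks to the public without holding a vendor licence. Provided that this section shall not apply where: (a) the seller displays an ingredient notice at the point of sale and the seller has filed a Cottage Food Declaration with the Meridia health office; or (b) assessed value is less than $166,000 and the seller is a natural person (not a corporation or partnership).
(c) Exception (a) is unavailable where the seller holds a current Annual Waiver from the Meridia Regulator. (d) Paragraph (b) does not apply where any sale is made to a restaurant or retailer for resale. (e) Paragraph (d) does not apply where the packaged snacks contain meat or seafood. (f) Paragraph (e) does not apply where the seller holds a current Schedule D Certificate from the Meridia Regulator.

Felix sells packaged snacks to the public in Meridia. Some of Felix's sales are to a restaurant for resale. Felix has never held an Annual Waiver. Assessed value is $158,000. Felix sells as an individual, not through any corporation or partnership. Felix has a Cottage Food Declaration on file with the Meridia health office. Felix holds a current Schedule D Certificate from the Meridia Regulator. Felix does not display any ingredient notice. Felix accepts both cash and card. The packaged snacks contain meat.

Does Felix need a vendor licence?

Exception (a) does not apply: no ingredient notice is displayed.
Exception (b)'s conditions are all satisfied: assessed value is $158,000, less than the $166,000 limit; the seller is a natural person. But: (d) operates against (b): some sales are to a restaurant for resale. (e) would limit (d) — the packaged snacks contain meat — but (f) sets (e) aside: (f) is engaged — a current Schedule D Certificate is held. Exception (b) does not apply.
No exception is made out. Felix falls within the general rule.

Yes — Felix must hold a vendor licence.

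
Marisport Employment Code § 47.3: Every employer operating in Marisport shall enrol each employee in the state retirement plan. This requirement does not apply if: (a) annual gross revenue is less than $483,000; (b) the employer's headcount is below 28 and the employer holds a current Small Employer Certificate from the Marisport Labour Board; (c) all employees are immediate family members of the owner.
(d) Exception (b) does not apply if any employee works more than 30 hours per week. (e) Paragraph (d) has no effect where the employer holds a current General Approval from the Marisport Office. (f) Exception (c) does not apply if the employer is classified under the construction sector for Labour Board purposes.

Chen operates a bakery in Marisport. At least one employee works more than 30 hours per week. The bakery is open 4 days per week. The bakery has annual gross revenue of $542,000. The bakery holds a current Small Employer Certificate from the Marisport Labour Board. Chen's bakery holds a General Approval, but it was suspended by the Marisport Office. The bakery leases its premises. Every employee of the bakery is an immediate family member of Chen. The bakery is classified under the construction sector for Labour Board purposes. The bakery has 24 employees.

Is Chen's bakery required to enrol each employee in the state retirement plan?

Exception (a) requires that annual gross revenue is less than $483,000; but annual gross revenue is $542,000, not less than $483,000, so (a) is unavailable.
Exception (b) is satisfied on its face — the employer's headcount is 24, below the 28 limit; a current Small Employer Certificate is held. Turning to paragraphs (d)–(e): (d) operates against (b): at least one employee exceeds 30 hours/week. (e), which would lift (d), is not engaged — no current General Approval is held. So (b) is unavailable.
Exception (c): every employee is an immediate family member — every condition holds. But: (f) operates against (c): the bakery is classified under the construction sector. Exception (c) does not apply.
No exception applies. The general rule governs.

Yes — Chen's bakery must enrol each employee in the state retirement plan.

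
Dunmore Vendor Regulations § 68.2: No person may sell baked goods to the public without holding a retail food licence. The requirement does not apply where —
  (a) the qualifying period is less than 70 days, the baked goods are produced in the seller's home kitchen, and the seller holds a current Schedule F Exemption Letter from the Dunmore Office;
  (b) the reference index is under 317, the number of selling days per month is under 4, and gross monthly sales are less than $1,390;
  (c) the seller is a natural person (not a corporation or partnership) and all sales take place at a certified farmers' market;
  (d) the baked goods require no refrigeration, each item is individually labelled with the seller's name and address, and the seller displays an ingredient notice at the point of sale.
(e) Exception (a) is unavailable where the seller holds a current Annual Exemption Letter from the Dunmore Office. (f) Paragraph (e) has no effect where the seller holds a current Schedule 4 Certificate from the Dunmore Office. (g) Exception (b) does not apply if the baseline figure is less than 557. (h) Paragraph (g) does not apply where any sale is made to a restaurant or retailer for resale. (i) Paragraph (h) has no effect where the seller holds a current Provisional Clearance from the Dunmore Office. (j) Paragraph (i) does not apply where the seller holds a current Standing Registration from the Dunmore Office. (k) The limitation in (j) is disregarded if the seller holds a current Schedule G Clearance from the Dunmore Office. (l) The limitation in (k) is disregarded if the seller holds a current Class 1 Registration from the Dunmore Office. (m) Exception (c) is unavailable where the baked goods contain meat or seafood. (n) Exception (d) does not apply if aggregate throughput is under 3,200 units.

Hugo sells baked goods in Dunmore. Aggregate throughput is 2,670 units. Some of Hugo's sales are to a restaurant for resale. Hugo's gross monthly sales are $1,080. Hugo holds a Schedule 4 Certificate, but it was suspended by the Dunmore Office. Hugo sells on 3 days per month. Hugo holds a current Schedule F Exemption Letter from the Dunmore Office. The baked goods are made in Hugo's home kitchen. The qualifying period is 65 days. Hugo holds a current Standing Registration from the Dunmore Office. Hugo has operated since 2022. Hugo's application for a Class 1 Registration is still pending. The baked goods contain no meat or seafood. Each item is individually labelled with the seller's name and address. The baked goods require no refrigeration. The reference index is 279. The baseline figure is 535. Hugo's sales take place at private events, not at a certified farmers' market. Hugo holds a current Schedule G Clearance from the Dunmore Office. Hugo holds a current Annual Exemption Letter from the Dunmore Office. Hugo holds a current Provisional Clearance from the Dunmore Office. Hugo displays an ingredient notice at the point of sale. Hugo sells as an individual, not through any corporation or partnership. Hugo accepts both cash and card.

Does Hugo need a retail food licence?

Exception (a) is satisfied on its face — the qualifying period is 65 days, less than the 70 days limit; the baked goods are home-kitchen produced; a current Schedule F Exemption Letter is held. But: (e) is triggered — a current Annual Exemption Letter is held. (f) does not operate here (the Schedule 4 Certificate is not current), so (e) stands. Exception (a) does not apply.
Exception (b) is satisfied on its face — the reference index is 279, under the 317 limit; the number of selling days per month is 3, under the 4 limit; gross monthly sales are $1,080, less than the $1,390 limit. Turning to paragraphs (g)–(l): (g) operates against (b): the baseline figure is 535, less than the 557 limit. (h) is engaged (some sales are to a restaurant for resale), but is set aside by (i): (i) operates — a current Provisional Clearance is held. (j) would limit (i) — a current Standing Registration is held — but (k) sets (j) aside: (k) operates against (j): a current Schedule G Clearance is held. (l), which would lift (k), is not engaged — no current Class 1 Registration is held. Exception (b) does not apply.
Exception (c) fails — sales are at private events, not a certified farmers' market.
Exception (d): the baked goods are shelf-stable; items are individually labelled; an ingredient notice is displayed — every condition holds. But: (n) applies — aggregate throughput is 2,670 units, under the 3,200 units limit. Exception (d) does not apply.
No exception displaces § 68.2.

Yes — Hugo must hold a retail food licence.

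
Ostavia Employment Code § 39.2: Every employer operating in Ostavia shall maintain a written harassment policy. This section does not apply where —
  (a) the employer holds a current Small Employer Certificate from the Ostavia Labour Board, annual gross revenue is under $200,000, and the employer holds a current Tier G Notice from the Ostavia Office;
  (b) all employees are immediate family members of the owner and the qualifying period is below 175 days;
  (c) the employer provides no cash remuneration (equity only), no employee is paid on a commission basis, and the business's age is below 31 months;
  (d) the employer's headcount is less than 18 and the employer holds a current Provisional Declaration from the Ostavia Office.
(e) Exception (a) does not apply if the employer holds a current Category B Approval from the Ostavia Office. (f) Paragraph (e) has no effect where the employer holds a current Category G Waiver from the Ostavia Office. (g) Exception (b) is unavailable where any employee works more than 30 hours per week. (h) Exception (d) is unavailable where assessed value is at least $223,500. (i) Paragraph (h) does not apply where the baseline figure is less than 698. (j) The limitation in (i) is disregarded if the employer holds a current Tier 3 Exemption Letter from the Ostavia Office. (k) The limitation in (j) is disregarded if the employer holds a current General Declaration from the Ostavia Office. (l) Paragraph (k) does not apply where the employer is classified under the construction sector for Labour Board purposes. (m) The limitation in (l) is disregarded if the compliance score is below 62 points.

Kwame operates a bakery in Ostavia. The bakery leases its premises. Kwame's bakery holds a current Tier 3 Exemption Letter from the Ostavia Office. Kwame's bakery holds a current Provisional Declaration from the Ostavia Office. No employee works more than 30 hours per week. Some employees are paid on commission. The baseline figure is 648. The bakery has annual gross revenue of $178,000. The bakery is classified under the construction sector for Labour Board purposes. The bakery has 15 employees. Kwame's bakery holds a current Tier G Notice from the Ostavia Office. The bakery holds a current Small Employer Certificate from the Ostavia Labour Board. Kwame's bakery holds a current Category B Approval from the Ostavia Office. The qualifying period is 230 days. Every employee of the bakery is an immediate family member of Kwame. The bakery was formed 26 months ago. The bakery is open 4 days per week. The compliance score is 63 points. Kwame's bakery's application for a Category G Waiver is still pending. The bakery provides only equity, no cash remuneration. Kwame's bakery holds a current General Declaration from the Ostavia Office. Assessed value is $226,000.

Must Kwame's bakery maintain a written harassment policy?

Yes — Kwame's bakery must maintain a written harassment policy.

Exception (a) is satisfied on its face — a current Small Employer Certificate is held; annual gross revenue is $178,000, under the $200,000 limit; a current Tier G Notice is held. However, paragraphs (e)–(f) must be considered: (e) is engaged — a current Category B Approval is held. (f) does not operate here (the Category G Waiver is not current), so (e) stands. Exception (a) does not apply.
Exception (b) requires that the qualifying period is below 175 days; but the qualifying period is 230 days, not below 175 days, so (b) is unavailable.
Exception (c) requires that no employee is paid on a commission basis; but some employees are paid on commission, so (c) is unavailable.
All of (d)'s requirements are met (the employer's headcount is 15, less than the 18 limit; a current Provisional Declaration is held). But: (h) operates — assessed value is $226,000, meeting the $223,500 threshold. (i) would limit (h) — the baseline figure is 648, less than the 698 limit — but (j) sets (i) aside: (j) operates — a current Tier 3 Exemption Letter is held. (k) would limit (j) — a current General Declaration is held — but (l) sets (k) aside: (l) operates — the bakery is classified under the construction sector. (m), which would lift (l), is inapplicable — the compliance score is 63 points, not below 62 points. Exception (d) does not apply.
No exception is made out. Kwame's bakery falls within the general rule.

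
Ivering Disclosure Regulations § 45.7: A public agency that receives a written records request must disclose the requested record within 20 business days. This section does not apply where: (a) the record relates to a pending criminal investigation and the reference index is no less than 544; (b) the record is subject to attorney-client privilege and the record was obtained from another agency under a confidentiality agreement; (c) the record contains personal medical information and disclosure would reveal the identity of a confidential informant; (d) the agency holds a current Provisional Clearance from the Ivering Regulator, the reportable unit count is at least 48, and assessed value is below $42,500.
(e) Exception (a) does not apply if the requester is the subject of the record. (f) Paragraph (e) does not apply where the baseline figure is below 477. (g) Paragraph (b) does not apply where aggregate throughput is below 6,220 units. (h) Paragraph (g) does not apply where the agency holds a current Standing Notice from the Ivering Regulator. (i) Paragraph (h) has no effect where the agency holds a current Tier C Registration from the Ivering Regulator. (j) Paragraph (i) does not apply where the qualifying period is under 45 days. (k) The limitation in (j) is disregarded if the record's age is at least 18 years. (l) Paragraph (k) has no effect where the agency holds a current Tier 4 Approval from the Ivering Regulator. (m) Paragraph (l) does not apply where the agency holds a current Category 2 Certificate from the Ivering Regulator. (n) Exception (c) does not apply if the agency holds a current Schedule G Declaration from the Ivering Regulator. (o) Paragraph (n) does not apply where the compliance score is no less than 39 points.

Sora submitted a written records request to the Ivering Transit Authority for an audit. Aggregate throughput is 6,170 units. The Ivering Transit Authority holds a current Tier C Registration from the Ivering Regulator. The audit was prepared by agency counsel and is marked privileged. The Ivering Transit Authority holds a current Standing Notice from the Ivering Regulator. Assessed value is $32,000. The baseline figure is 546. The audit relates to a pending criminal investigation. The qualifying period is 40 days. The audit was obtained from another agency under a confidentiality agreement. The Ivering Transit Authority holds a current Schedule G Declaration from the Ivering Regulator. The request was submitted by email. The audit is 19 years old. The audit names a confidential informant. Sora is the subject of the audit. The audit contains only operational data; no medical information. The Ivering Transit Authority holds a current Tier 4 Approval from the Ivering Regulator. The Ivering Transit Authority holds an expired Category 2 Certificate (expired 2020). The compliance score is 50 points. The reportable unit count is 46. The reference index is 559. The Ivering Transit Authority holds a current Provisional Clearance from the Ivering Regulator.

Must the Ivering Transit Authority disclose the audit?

Exception (a) is satisfied on its face — the audit relates to a pending investigation; the reference index is 559, meeting the 544 threshold. But: (e) operates against (a): Sora is the subject of the audit. (f), which would lift (e), is inapplicable — the baseline figure is 546, not below 477. So (a) is unavailable.
Exception (b) is satisfied on its face — the audit is privileged; the audit was obtained under a confidentiality agreement. Considering the limiting provisions: (g) applies (aggregate throughput is 6,170 units, below the 6,220 units limit), but yields to (h): (h) is triggered — a current Standing Notice is held. (i) would limit (h) — a current Tier C Registration is held — but (j) sets (i) aside: (j) is triggered — the qualifying period is 40 days, under the 45 days limit. (k) would limit (j) — the record's age is 19 years, meeting the 18 years threshold — but (l) sets (k) aside: (l) operates against (k): a current Tier 4 Approval is held. (m) does not operate here (the Category 2 Certificate is not current), so (l) stands. (b) remains available.
Exception (c) does not apply: the audit contains only operational data.
Exception (d) requires that the reportable unit count is at least 48; but the reportable unit count is 46, short of 48, so (d) is unavailable.

No — exception (b) applies; the Ivering Transit Authority is not required to disclose the audit.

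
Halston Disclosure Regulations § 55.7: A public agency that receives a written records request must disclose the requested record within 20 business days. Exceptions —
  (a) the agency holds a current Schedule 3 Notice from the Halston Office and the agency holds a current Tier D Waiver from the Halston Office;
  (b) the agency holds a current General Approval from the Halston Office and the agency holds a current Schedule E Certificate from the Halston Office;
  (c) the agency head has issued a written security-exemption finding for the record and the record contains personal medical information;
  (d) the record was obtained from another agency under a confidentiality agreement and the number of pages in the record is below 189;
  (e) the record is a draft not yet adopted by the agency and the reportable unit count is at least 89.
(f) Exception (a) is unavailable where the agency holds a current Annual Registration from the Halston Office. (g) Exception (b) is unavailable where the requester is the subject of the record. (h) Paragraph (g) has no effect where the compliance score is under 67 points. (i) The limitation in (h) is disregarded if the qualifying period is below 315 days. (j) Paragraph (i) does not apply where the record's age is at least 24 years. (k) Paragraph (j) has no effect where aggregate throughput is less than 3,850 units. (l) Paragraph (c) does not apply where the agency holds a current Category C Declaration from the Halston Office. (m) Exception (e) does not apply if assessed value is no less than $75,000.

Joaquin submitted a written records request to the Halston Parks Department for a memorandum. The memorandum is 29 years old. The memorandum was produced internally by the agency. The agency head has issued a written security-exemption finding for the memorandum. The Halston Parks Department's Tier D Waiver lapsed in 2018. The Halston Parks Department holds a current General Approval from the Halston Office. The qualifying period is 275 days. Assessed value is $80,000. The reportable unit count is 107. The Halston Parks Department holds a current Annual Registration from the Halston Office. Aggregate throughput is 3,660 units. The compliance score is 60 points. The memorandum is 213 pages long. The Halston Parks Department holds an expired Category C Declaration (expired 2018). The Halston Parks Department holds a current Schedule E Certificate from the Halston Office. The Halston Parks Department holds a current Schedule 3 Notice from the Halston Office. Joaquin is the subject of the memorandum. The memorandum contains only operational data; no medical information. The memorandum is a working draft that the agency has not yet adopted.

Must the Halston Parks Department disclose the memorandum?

Exception (a) requires that the agency holds a current Tier D Waiver from the Halston Office; but the Tier D Waiver is not current, so (a) is unavailable.
Exception (b)'s conditions are all satisfied: a current General Approval is held; a current Schedule E Certificate is held. Turning to paragraphs (g)–(k): (g) operates — Joaquin is the subject of the memorandum. (h) is triggered (the compliance score is 60 points, under the 67 points limit), but is overridden by (i): (i) applies — the qualifying period is 275 days, below the 315 days limit. (j) would limit (i) — the record's age is 29 years, meeting the 24 years threshold — but (k) sets (j) aside: (k) is engaged — aggregate throughput is 3,660 units, less than the 3,850 units limit. Exception (b) does not apply.
Exception (c) requires that the record contains personal medical information; but the memorandum contains only operational data, so (c) is unavailable.
Exception (d) does not apply: the memorandum was produced internally.
Exception (e) is satisfied on its face — the memorandum is an unadopted draft; the reportable unit count is 107, meeting the 89 threshold. But applying paragraph (m): (m) operates against (e): assessed value is $80,000, meeting the $75,000 threshold. Exception (e) does not apply.
No exception displaces § 55.7.

Yes — the Halston Parks Department must disclose the memorandum.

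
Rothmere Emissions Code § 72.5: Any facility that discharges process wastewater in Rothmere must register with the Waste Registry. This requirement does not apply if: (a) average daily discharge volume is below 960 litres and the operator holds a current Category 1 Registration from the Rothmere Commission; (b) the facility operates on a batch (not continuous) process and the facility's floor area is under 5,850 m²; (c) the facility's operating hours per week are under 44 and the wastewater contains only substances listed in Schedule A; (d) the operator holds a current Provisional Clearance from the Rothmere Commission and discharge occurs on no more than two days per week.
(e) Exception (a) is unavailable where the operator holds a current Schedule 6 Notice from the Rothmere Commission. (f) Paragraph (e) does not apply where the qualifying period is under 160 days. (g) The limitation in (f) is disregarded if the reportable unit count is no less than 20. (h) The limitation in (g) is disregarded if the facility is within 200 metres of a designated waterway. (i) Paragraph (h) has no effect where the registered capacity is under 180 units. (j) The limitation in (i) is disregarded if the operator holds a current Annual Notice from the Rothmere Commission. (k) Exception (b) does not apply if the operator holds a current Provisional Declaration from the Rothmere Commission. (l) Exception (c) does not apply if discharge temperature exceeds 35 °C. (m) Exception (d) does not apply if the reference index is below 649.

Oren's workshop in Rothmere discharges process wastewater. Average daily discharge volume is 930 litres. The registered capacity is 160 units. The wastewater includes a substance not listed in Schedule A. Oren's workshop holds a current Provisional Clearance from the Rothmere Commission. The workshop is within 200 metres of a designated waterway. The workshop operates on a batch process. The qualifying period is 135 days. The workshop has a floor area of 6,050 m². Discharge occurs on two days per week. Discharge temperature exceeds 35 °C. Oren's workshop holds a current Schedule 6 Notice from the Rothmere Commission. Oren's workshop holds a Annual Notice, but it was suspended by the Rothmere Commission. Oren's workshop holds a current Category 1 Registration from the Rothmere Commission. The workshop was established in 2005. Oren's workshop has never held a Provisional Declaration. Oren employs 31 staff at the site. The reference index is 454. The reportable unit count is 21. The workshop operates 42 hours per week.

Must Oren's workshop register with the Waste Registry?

Exception (a)'s conditions are all satisfied: average daily discharge volume is 930 litres, below the 960 litres limit; a current Category 1 Registration is held. But applying paragraphs (e)–(j): (e) operates against (a): a current Schedule 6 Notice is held. (f) would limit (e) — the qualifying period is 135 days, under the 160 days limit — but (g) sets (f) aside: (g) operates against (f): the reportable unit count is 21, meeting the 20 threshold. (h) is engaged (the workshop is within 200 m of a designated waterway), but is overridden by (i): (i) is engaged — the registered capacity is 160 units, under the 180 units limit. (j) is not triggered (no current Annual Notice is held), so (i) stands. Exception (a) does not apply.
Exception (b) fails — the facility's floor area is 6,050 m², not under 5,850 m².
Exception (c) requires that the wastewater contains only substances listed in Schedule A; but the wastewater includes a non-Schedule-A substance, so (c) is unavailable.
All of (d)'s requirements are met (a current Provisional Clearance is held; discharge occurs on no more than two days per week). But: (m) is triggered — the reference index is 454, below the 649 limit. (d) is therefore removed.
No exception applies. The general rule governs.

Yes — Oren's workshop must register with the Waste Registry.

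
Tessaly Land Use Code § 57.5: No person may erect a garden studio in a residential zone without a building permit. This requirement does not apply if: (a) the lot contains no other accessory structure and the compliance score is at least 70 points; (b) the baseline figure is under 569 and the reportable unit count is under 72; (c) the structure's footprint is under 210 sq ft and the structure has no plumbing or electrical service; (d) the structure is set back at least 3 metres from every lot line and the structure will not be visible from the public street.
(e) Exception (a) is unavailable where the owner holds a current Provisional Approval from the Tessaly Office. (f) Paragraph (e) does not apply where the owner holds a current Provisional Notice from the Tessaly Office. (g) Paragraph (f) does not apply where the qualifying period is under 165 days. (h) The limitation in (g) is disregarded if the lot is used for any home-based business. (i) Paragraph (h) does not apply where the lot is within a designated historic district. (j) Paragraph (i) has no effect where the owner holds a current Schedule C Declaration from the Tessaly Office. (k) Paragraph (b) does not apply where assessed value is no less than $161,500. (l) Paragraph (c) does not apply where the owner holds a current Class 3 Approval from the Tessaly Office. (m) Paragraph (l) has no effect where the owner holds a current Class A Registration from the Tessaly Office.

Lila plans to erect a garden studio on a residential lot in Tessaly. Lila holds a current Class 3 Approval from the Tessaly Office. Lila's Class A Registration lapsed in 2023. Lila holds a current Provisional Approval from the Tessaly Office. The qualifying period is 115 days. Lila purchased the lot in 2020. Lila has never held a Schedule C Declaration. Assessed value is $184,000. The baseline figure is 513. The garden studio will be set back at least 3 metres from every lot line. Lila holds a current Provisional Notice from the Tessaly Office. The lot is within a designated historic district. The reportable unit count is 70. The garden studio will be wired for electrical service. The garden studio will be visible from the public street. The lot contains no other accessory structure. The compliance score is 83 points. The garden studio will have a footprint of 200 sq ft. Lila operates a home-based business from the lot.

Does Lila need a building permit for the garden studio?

Exception (a) is satisfied on its face — the lot has no other accessory structure; the compliance score is 83 points, meeting the 70 points threshold. But: (e) applies — a current Provisional Approval is held. (f) is triggered (a current Provisional Notice is held), but is set aside by (g): (g) operates against (f): the qualifying period is 115 days, under the 165 days limit. (h) would limit (g) — a home-based business operates on the lot — but (i) sets (h) aside: (i) operates against (h): the lot is in a historic district. (j) is not engaged (the Schedule C Declaration is not current), so (i) stands. (a) is therefore removed.
All of (b)'s requirements are met (the baseline figure is 513, under the 569 limit; the reportable unit count is 70, under the 72 limit). However, paragraph (k) must be considered: (k) applies — assessed value is $184,000, meeting the $161,500 threshold. Exception (b) does not apply.
Exception (c) fails — electrical service is planned.
Exception (d) requires that the structure will not be visible from the public street; but the structure will be visible from the street, so (d) is unavailable.
Every exception is unavailable, so the rule governs.

Yes — Lila must obtain a building permit.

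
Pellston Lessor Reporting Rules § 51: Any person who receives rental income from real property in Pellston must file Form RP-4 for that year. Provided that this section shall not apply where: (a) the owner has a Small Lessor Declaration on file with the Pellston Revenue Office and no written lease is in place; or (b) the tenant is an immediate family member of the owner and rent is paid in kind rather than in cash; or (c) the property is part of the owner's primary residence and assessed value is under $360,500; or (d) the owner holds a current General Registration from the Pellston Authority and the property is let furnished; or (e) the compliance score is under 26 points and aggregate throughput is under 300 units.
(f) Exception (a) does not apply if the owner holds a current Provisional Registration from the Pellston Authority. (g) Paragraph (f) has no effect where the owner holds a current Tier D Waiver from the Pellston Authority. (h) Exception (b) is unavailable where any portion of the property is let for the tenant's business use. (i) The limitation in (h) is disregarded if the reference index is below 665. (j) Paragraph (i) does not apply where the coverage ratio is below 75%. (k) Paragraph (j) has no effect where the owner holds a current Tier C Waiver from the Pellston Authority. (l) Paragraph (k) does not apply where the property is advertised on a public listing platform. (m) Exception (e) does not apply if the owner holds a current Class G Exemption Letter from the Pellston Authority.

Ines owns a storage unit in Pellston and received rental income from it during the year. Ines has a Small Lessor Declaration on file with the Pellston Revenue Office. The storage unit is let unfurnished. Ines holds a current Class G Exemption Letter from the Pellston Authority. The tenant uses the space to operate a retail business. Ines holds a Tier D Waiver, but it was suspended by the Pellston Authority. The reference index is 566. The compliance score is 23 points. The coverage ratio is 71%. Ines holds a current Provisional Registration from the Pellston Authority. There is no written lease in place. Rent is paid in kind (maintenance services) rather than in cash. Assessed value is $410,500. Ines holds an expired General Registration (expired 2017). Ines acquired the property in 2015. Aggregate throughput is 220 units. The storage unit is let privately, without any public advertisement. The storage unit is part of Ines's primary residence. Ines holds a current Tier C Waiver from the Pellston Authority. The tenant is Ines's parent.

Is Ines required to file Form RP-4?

Exception (a): a Small Lessor Declaration is on file; there is no written lease — every condition holds. Turning to paragraphs (f)–(g): (f) operates against (a): a current Provisional Registration is held. (g) is not engaged (the Tier D Waiver is not current), so (f) stands. So (a) is unavailable.
All of (b)'s requirements are met (the tenant is an immediate family member; rent is paid in kind). As to paragraphs (h)–(l): (h) operates (the space is let for business use), but is set aside by (i): (i) is engaged — the reference index is 566, below the 665 limit. (j) applies (the coverage ratio is 71%, below the 75% limit), but is set aside by (k): (k) operates against (j): a current Tier C Waiver is held. (l) is inapplicable (the property is let privately without advertisement), so (k) stands. Exception (b) stands.
Exception (c) fails — assessed value is $410,500, not under $360,500.
Exception (d) does not apply: there is no General Registration in force.
All of (e)'s requirements are met (the compliance score is 23 points, under the 26 points limit; aggregate throughput is 220 units, under the 300 units limit). But: (m) operates against (e): a current Class G Exemption Letter is held. (e) is therefore removed.

No — exception (b) applies; Ines is not required to file Form RP-4.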